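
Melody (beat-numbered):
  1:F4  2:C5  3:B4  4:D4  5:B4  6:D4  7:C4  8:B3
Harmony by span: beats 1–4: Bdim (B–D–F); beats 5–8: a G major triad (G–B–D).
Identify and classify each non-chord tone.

The harmony at that moment is B diminished triad (B, D, F); C5 is not a chord tone.
It is approached by leap up from F4 and left by step down to B4.
Leap in, step out — an appoggiatura.
The harmony at that moment is G major triad (G, B, D); C4 is not a chord tone.
It is approached by step down from D4 and left by step down to B3.
Step in, step out in the same direction — a passing tone.

C5 (beat 2) — appoggiatura; C4 (beat 7) — passing tone.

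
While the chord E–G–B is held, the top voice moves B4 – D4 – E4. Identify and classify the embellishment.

D4 is an appoggiatura.

The harmony at that moment is E minor triad (E, G, B); D4 is not a chord tone.
It is approached by leap down from B4 and left by step up to E4.
Leap in, step out — an appoggiatura.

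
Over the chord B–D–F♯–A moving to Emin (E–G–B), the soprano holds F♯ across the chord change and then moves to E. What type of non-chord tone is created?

F♯ is a suspension.

The harmony at that moment is E minor triad (E, G, B); F♯ is not a chord tone.
It is held over (the same pitch as the preceding F♯) and left by step down to E.
Held over from the previous chord and resolving down by step — a suspension.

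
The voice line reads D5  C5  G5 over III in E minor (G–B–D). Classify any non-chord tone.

The harmony at that moment is G major triad (G, B, D); C5 is not a chord tone.
It is approached by step down from D5 and left by leap up to G5.
Step in, leap out — an escape tone.

C5 is an escape tone.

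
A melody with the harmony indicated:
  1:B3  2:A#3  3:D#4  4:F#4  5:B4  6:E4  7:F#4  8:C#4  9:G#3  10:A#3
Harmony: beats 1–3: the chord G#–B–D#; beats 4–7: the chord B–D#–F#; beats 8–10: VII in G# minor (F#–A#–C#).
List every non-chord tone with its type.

The harmony at that moment is G# minor triad (G#, B, D#); A#3 is not a chord tone.
It is approached by step down from B3 and left by leap up to D#4.
Step in, leap out — an escape tone.
The harmony at that moment is B major triad (B, D#, F#); E4 is not a chord tone.
It is approached by leap down from B4 and left by step up to F#4.
Leap in, step out — an appoggiatura.
The harmony at that moment is F# major triad (F#, A#, C#); G#3 is not a chord tone.
It is approached by leap down from C#4 and left by step up to A#3.
Leap in, step out — an appoggiatura.

A#3 (beat 2) — escape tone; E4 (beat 6) — appoggiatura; G#3 (beat 9) — appoggiatura.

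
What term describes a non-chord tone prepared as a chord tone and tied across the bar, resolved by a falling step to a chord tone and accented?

Approach: by preparation — the pitch is first a chord tone, then held (tied or repeated) while the harmony changes under it. Departure: down by step. Metric position: strong.
A prepared dissonance that resolves downward by step — a suspension. (The same figure resolving upward would be a retardation.)

Suspension.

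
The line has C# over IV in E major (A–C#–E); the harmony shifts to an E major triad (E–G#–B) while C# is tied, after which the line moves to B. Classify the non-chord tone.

The harmony at that moment is E major triad (E, G#, B); C# is not a chord tone.
It is held over (the same pitch as the preceding C#) and left by step down to B.
Held over from the previous chord and resolving down by step — a suspension.

C# is a suspension.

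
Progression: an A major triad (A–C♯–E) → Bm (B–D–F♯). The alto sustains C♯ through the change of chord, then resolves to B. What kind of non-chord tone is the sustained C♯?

C♯ is a suspension.

The harmony at that moment is B minor triad (B, D, F♯); C♯ is not a chord tone.
It is held over (the same pitch as the preceding C♯) and left by step down to B.
Held over from the previous chord and resolving down by step — a suspension.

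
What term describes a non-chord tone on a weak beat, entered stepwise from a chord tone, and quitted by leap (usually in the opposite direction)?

Escape tone.

Approach: by step. Departure: by leap. Metric position: weak.
Step in, leap out, from a weak position — an escape tone (échappée). (It is the mirror image of the appoggiatura, which leaps in and steps out on a strong beat.)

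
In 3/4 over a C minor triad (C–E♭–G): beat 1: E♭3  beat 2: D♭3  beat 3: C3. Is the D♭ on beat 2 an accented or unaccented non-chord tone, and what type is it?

Unaccented passing tone.

The harmony at that moment is C minor triad (C, E♭, G); D♭3 is not a chord tone.
It is approached by step down from E♭3 and left by step down to C3.
Step in, step out in the same direction — a passing tone.
It falls on a weak beat, so it is unaccented.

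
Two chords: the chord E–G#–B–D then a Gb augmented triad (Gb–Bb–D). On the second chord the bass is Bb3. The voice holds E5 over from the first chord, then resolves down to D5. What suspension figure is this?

4–3 suspension.

At the second chord the bass is Bb3. The suspended E5 lies a fourth above the bass; after resolving down by step to D5, the interval above the bass becomes a third.
Suspension figures are named by those two intervals: 4–3.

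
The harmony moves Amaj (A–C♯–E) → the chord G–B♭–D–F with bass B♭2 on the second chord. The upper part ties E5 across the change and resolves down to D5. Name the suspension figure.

4–3 suspension.

At the second chord the bass is B♭2. The suspended E5 lies a fourth above the bass; after resolving down by step to D5, the interval above the bass becomes a third.
Suspension figures are named by those two intervals: 4–3.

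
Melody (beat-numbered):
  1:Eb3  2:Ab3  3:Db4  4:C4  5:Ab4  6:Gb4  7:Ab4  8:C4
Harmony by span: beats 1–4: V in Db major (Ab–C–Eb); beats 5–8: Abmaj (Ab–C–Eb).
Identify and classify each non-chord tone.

Db4 (beat 3) — appoggiatura; Gb4 (beat 6) — neighbor tone.

The harmony at that moment is Ab major triad (Ab, C, Eb); Db4 is not a chord tone.
It is approached by leap up from Ab3 and left by step down to C4.
Leap in, step out — an appoggiatura.
The harmony at that moment is Ab major triad (Ab, C, Eb); Gb4 is not a chord tone.
It is approached by step down from Ab4 and left by step up to Ab4.
Step away and step back to the same note — a neighbor tone (lower neighbor).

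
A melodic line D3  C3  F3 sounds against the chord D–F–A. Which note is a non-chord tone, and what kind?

The harmony at that moment is D minor triad (D, F, A); C3 is not a chord tone.
It is approached by step down from D3 and left by leap up to F3.
Step in, leap out — an escape tone.

C3 is an escape tone.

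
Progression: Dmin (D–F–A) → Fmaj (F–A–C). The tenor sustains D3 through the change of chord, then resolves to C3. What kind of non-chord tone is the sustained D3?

The harmony at that moment is F major triad (F, A, C); D3 is not a chord tone.
It is held over (the same pitch as the preceding D3) and left by step down to C3.
Held over from the previous chord and resolving down by step — a suspension.

D3 is a suspension.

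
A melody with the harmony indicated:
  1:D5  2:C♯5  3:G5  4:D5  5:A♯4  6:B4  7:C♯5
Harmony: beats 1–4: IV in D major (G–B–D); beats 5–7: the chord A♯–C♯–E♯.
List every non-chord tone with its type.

The harmony at that moment is G major triad (G, B, D); C♯5 is not a chord tone.
It is approached by step down from D5 and left by leap up to G5.
Step in, leap out — an escape tone.
The harmony at that moment is A♯ minor triad (A♯, C♯, E♯); B4 is not a chord tone.
It is approached by step up from A♯4 and left by step up to C♯5.
Step in, step out in the same direction — a passing tone.

C♯5 (beat 2) — escape tone; B4 (beat 6) — passing tone.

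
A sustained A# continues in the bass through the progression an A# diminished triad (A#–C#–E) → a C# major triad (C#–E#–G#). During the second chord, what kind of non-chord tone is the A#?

Pedal tone (pedal point).

The harmony at that moment is C# major triad (C#, E#, G#); A# is not a chord tone.
It is held over (the same pitch as the preceding A#) and then sustained as the same pitch into the next harmony.
Sustained through a change of harmony — a pedal tone.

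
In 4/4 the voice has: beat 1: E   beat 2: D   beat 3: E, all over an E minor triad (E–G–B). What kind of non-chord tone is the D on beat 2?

Lower neighbor tone.

The harmony at that moment is E minor triad (E, G, B); D is not a chord tone.
It is approached by step down from E and left by step up to E.
Step away and step back to the same note — a neighbor tone (lower neighbor).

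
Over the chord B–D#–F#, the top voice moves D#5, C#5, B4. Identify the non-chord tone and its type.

The harmony at that moment is B major triad (B, D#, F#); C#5 is not a chord tone.
It is approached by step down from D#5 and left by step down to B4.
Step in, step out in the same direction — a passing tone.

C#5 is a passing tone.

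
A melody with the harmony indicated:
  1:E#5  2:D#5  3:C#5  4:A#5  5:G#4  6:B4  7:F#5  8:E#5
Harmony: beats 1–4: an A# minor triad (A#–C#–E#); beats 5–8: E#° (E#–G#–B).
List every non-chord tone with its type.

D#5 (beat 2) — passing tone; F#5 (beat 7) — appoggiatura.

The harmony at that moment is A# minor triad (A#, C#, E#); D#5 is not a chord tone.
It is approached by step down from E#5 and left by step down to C#5.
Step in, step out in the same direction — a passing tone.
The harmony at that moment is E# diminished triad (E#, G#, B); F#5 is not a chord tone.
It is approached by leap up from B4 and left by step down to E#5.
Leap in, step out — an appoggiatura.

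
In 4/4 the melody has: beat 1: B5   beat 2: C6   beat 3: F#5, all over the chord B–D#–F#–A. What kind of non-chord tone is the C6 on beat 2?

The harmony at that moment is B dominant seventh chord (B, D#, F#, A); C6 is not a chord tone.
It is approached by step up from B5 and left by leap down to F#5.
Step in, leap out, on a weak beat — an escape tone.

Escape tone.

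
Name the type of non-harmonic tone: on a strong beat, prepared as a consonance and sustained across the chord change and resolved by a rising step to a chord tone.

Approach: by preparation — the pitch is first a chord tone, then held (tied or repeated) while the harmony changes under it. Departure: up by step. Metric position: strong.
A prepared dissonance that resolves upward by step — a retardation. (The same figure resolving downward would be a suspension.)

Retardation.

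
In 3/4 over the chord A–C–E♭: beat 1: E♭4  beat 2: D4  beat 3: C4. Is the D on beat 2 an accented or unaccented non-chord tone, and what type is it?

The harmony at that moment is A diminished triad (A, C, E♭); D4 is not a chord tone.
It is approached by step down from E♭4 and left by step down to C4.
Step in, step out in the same direction — a passing tone.
It falls on a weak beat, so it is unaccented.

Unaccented passing tone.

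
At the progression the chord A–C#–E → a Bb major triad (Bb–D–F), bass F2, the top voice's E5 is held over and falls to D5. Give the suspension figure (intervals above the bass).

At the second chord the bass is F2. The suspended E5 lies a seventh above the bass; after resolving down by step to D5, the interval above the bass becomes a sixth.
Suspension figures are named by those two intervals: 7–6.

7–6 suspension.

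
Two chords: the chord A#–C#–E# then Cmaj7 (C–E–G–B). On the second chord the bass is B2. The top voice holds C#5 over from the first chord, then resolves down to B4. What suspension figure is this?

9–8 suspension.

At the second chord the bass is B2. The suspended C#5 lies a ninth above the bass; after resolving down by step to B4, the interval above the bass becomes an octave.
Suspension figures are named by those two intervals: 9–8.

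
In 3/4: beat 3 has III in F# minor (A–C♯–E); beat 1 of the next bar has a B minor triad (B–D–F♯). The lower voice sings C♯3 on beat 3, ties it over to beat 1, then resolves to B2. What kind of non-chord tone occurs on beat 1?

Suspension.

The harmony at that moment is B minor triad (B, D, F♯); C♯3 is not a chord tone.
It is held over (the same pitch as the preceding C♯3) and left by step down to B2.
Held over from the previous chord and resolving down by step — a suspension.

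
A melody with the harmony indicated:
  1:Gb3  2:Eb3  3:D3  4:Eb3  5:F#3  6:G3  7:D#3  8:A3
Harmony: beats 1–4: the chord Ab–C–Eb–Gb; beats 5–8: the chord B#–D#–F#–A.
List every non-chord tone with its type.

D3 (beat 3) — neighbor tone; G3 (beat 6) — escape tone.

The harmony at that moment is Ab dominant seventh chord (Ab, C, Eb, Gb); D3 is not a chord tone.
It is approached by step down from Eb3 and left by step up to Eb3.
Step away and step back to the same note — a neighbor tone (lower neighbor).
The harmony at that moment is B# diminished seventh chord (B#, D#, F#, A); G3 is not a chord tone.
It is approached by step up from F#3 and left by leap down to D#3.
Step in, leap out — an escape tone.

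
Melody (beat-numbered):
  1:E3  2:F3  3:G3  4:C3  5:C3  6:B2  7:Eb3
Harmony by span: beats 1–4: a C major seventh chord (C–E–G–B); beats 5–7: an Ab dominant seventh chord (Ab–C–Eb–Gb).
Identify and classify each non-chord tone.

The harmony at that moment is C major seventh chord (C, E, G, B); F3 is not a chord tone.
It is approached by step up from E3 and left by step up to G3.
Step in, step out in the same direction — a passing tone.
The harmony at that moment is Ab dominant seventh chord (Ab, C, Eb, Gb); B2 is not a chord tone.
It is approached by step down from C3 and left by leap up to Eb3.
Step in, leap out — an escape tone.

F3 (beat 2) — passing tone; B2 (beat 6) — escape tone.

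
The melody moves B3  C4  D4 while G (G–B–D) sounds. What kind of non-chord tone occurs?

The harmony at that moment is G major triad (G, B, D); C4 is not a chord tone.
It is approached by step up from B3 and left by step up to D4.
Step in, step out in the same direction — a passing tone.

C4 is a passing tone.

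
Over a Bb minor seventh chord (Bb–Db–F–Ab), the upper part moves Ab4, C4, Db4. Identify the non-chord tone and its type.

C4 is an appoggiatura.

The harmony at that moment is Bb minor seventh chord (Bb, Db, F, Ab); C4 is not a chord tone.
It is approached by leap down from Ab4 and left by step up to Db4.
Leap in, step out — an appoggiatura.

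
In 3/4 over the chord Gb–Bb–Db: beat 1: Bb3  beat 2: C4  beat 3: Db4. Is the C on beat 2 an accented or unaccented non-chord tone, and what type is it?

Unaccented passing tone.

The harmony at that moment is Gb major triad (Gb, Bb, Db); C4 is not a chord tone.
It is approached by step up from Bb3 and left by step up to Db4.
Step in, step out in the same direction — a passing tone.
It falls on a weak beat, so it is unaccented.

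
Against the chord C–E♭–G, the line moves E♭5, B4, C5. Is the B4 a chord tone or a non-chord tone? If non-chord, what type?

Non-chord tone — an appoggiatura.

The harmony at that moment is C minor triad (C, E♭, G); B4 is not a chord tone.
It is approached by leap down from E♭5 and left by step up to C5.
Leap in, step out — an appoggiatura.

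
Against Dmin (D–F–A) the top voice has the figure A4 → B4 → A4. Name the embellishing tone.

B4 is a neighbor tone.

The harmony at that moment is D minor triad (D, F, A); B4 is not a chord tone.
It is approached by step up from A4 and left by step down to A4.
Step away and step back to the same note — a neighbor tone (upper neighbor).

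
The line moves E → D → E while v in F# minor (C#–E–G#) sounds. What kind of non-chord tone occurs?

D is a neighbor tone.

The harmony at that moment is C# minor triad (C#, E, G#); D is not a chord tone.
It is approached by step down from E and left by step up to E.
Step away and step back to the same note — a neighbor tone (lower neighbor).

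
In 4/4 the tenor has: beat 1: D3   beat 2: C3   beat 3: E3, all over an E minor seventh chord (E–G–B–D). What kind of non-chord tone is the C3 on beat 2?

The harmony at that moment is E minor seventh chord (E, G, B, D); C3 is not a chord tone.
It is approached by step down from D3 and left by leap up to E3.
Step in, leap out, on a weak beat — an escape tone.

Escape tone.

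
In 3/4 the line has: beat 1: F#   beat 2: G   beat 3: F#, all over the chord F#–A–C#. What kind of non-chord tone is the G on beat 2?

Upper neighbor tone.

The harmony at that moment is F# minor triad (F#, A, C#); G is not a chord tone.
It is approached by step up from F# and left by step down to F#.
Step away and step back to the same note — a neighbor tone (upper neighbor).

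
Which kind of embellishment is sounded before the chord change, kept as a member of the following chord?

Approach: ahead of the chord change (typically by step), so it is dissonant against the current harmony. Departure: none — the same pitch is restated or held and is a chord tone of the new harmony.
Dissonant first, consonant once the harmony catches up: the note simply arrives early — an anticipation. (The reverse timing, consonant first and dissonant after the change, would be a suspension or retardation.)

Anticipation.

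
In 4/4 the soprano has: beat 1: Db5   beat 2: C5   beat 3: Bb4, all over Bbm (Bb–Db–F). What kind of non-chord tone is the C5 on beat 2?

Passing tone.

The harmony at that moment is Bb minor triad (Bb, Db, F); C5 is not a chord tone.
It is approached by step down from Db5 and left by step down to Bb4.
Step in, step out in the same direction — a passing tone.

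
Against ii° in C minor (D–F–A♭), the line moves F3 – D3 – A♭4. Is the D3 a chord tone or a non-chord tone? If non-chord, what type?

D diminished triad contains D, F, A♭; D is the root, so it is a chord tone.

Chord tone (the root of D diminished triad).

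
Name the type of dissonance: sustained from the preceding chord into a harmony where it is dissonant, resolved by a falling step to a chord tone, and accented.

Suspension.

Approach: by preparation — the pitch is first a chord tone, then held (tied or repeated) while the harmony changes under it. Departure: down by step. Metric position: strong.
A prepared dissonance that resolves downward by step — a suspension. (The same figure resolving upward would be a retardation.)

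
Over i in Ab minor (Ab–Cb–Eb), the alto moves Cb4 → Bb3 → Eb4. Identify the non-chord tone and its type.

Bb3 is an escape tone.

The harmony at that moment is Ab minor triad (Ab, Cb, Eb); Bb3 is not a chord tone.
It is approached by step down from Cb4 and left by leap up to Eb4.
Step in, leap out — an escape tone.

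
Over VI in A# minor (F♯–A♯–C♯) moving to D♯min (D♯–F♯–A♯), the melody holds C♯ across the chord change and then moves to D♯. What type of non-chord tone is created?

C♯ is a retardation.

The harmony at that moment is D♯ minor triad (D♯, F♯, A♯); C♯ is not a chord tone.
It is held over (the same pitch as the preceding C♯) and left by step up to D♯.
Held over from the previous chord and resolving up by step — a retardation.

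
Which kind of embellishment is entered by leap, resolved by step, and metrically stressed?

Approach: by leap. Departure: by step. Metric position: strong.
Leap in, step out, in a metrically strong position — an appoggiatura. (It is the mirror image of the escape tone, which steps in and leaps out from a weak position.)

Appoggiatura.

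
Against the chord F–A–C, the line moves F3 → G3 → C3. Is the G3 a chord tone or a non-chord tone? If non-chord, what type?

The harmony at that moment is F major triad (F, A, C); G3 is not a chord tone.
It is approached by step up from F3 and left by leap down to C3.
Step in, leap out — an escape tone.

Non-chord tone — an escape tone.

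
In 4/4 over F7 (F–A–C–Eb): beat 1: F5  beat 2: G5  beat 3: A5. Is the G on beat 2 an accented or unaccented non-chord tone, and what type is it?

The harmony at that moment is F dominant seventh chord (F, A, C, Eb); G5 is not a chord tone.
It is approached by step up from F5 and left by step up to A5.
Step in, step out in the same direction — a passing tone.
It falls on a weak beat, so it is unaccented.

Unaccented passing tone.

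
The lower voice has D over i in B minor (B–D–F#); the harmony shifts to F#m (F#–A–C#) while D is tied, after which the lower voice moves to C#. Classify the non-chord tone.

D is a suspension.

The harmony at that moment is F# minor triad (F#, A, C#); D is not a chord tone.
It is held over (the same pitch as the preceding D) and left by step down to C#.
Held over from the previous chord and resolving down by step — a suspension.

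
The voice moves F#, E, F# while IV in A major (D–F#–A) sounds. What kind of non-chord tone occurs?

E is a neighbor tone.

The harmony at that moment is D major triad (D, F#, A); E is not a chord tone.
It is approached by step down from F# and left by step up to F#.
Step away and step back to the same note — a neighbor tone (lower neighbor).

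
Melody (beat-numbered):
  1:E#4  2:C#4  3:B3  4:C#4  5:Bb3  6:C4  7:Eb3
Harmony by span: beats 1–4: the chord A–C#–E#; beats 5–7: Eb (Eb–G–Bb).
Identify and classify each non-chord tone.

The harmony at that moment is A augmented triad (A, C#, E#); B3 is not a chord tone.
It is approached by step down from C#4 and left by step up to C#4.
Step away and step back to the same note — a neighbor tone (lower neighbor).
The harmony at that moment is Eb major triad (Eb, G, Bb); C4 is not a chord tone.
It is approached by step up from Bb3 and left by leap down to Eb3.
Step in, leap out — an escape tone.

B3 (beat 3) — neighbor tone; C4 (beat 6) — escape tone.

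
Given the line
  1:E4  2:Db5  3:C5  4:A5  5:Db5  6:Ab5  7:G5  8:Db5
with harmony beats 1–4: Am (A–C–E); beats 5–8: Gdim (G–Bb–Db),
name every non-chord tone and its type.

Db5 (beat 2) — appoggiatura; Ab5 (beat 6) — appoggiatura.

The harmony at that moment is A minor triad (A, C, E); Db5 is not a chord tone.
It is approached by leap up from E4 and left by step down to C5.
Leap in, step out — an appoggiatura.
The harmony at that moment is G diminished triad (G, Bb, Db); Ab5 is not a chord tone.
It is approached by leap up from Db5 and left by step down to G5.
Leap in, step out — an appoggiatura.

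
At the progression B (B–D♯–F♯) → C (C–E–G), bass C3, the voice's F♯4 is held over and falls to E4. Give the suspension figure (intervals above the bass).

4–3 suspension.

At the second chord the bass is C3. The suspended F♯4 lies a fourth above the bass; after resolving down by step to E4, the interval above the bass becomes a third.
Suspension figures are named by those two intervals: 4–3.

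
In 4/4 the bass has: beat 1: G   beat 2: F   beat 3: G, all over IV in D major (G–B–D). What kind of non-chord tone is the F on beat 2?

The harmony at that moment is G major triad (G, B, D); F is not a chord tone.
It is approached by step down from G and left by step up to G.
Step away and step back to the same note — a neighbor tone (lower neighbor).

Lower neighbor tone.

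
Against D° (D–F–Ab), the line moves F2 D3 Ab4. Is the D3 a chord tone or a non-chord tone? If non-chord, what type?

Chord tone (the root of D diminished triad).

D diminished triad contains D, F, Ab; D is the root, so it is a chord tone.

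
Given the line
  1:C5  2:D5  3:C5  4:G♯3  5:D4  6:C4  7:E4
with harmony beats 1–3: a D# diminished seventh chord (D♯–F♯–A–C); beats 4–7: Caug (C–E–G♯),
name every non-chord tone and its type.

The harmony at that moment is D♯ diminished seventh chord (D♯, F♯, A, C); D5 is not a chord tone.
It is approached by step up from C5 and left by step down to C5.
Step away and step back to the same note — a neighbor tone (upper neighbor).
The harmony at that moment is C augmented triad (C, E, G♯); D4 is not a chord tone.
It is approached by leap up from G♯3 and left by step down to C4.
Leap in, step out — an appoggiatura.

D5 (beat 2) — neighbor tone; D4 (beat 5) — appoggiatura.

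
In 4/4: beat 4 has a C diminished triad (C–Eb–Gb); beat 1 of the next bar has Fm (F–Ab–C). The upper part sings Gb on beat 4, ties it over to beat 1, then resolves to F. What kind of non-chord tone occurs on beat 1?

The harmony at that moment is F minor triad (F, Ab, C); Gb is not a chord tone.
It is held over (the same pitch as the preceding Gb) and left by step down to F.
Held over from the previous chord and resolving down by step — a suspension.

Suspension.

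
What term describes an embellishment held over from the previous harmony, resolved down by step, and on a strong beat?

Approach: by preparation — the pitch is first a chord tone, then held (tied or repeated) while the harmony changes under it. Departure: down by step. Metric position: strong.
A prepared dissonance that resolves downward by step — a suspension. (The same figure resolving upward would be a retardation.)

Suspension.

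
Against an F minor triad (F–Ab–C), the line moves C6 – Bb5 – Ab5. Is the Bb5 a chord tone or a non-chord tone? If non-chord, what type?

Non-chord tone — a passing tone.

The harmony at that moment is F minor triad (F, Ab, C); Bb5 is not a chord tone.
It is approached by step down from C6 and left by step down to Ab5.
Step in, step out in the same direction — a passing tone.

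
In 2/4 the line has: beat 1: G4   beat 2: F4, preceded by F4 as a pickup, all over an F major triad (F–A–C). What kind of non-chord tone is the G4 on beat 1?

Upper neighbor tone.

The harmony at that moment is F major triad (F, A, C); G4 is not a chord tone.
It is approached by step up from F4 and left by step down to F4.
Step away and step back to the same note — a neighbor tone (upper neighbor).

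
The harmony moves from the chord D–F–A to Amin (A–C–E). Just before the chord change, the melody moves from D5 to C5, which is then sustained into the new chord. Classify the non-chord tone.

C5 is an anticipation.

The harmony at that moment is D minor triad (D, F, A); C5 is not a chord tone.
It is approached by step down from D5 and then sustained as the same pitch into the next harmony.
Arriving early and becoming a chord tone when the harmony changes — an anticipation.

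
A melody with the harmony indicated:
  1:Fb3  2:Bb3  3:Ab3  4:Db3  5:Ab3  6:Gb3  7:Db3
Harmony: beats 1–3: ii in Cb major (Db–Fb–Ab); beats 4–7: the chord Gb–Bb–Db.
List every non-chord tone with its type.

The harmony at that moment is Db minor triad (Db, Fb, Ab); Bb3 is not a chord tone.
It is approached by leap up from Fb3 and left by step down to Ab3.
Leap in, step out — an appoggiatura.
The harmony at that moment is Gb major triad (Gb, Bb, Db); Ab3 is not a chord tone.
It is approached by leap up from Db3 and left by step down to Gb3.
Leap in, step out — an appoggiatura.

Bb3 (beat 2) — appoggiatura; Ab3 (beat 5) — appoggiatura.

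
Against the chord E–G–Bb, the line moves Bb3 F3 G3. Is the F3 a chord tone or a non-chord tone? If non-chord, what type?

The harmony at that moment is E diminished triad (E, G, Bb); F3 is not a chord tone.
It is approached by leap down from Bb3 and left by step up to G3.
Leap in, step out — an appoggiatura.

Non-chord tone — an appoggiatura.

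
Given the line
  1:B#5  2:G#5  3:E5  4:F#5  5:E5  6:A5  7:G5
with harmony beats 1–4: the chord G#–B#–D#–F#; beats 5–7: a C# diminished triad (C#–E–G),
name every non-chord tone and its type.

The harmony at that moment is G# dominant seventh chord (G#, B#, D#, F#); E5 is not a chord tone.
It is approached by leap down from G#5 and left by step up to F#5.
Leap in, step out — an appoggiatura.
The harmony at that moment is C# diminished triad (C#, E, G); A5 is not a chord tone.
It is approached by leap up from E5 and left by step down to G5.
Leap in, step out — an appoggiatura.

E5 (beat 3) — appoggiatura; A5 (beat 6) — appoggiatura.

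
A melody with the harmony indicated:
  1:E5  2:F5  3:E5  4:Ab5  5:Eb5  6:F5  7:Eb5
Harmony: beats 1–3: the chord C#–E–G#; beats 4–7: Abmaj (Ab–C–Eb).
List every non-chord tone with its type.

F5 (beat 2) — neighbor tone; F5 (beat 6) — neighbor tone.

The harmony at that moment is C# minor triad (C#, E, G#); F5 is not a chord tone.
It is approached by step up from E5 and left by step down to E5.
Step away and step back to the same note — a neighbor tone (upper neighbor).
The harmony at that moment is Ab major triad (Ab, C, Eb); F5 is not a chord tone.
It is approached by step up from Eb5 and left by step down to Eb5.
Step away and step back to the same note — a neighbor tone (upper neighbor).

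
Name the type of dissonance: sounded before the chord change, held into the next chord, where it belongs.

Approach: ahead of the chord change (typically by step), so it is dissonant against the current harmony. Departure: none — the same pitch is restated or held and is a chord tone of the new harmony.
Dissonant first, consonant once the harmony catches up: the note simply arrives early — an anticipation. (The reverse timing, consonant first and dissonant after the change, would be a suspension or retardation.)

Anticipation.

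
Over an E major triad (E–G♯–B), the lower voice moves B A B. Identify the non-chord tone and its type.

The harmony at that moment is E major triad (E, G♯, B); A is not a chord tone.
It is approached by step down from B and left by step up to B.
Step away and step back to the same note — a neighbor tone (lower neighbor).

A is a neighbor tone.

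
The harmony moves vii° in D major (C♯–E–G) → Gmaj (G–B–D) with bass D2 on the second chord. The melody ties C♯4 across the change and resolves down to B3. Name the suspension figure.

7–6 suspension.

At the second chord the bass is D2. The suspended C♯4 lies a seventh above the bass; after resolving down by step to B3, the interval above the bass becomes a sixth.
Suspension figures are named by those two intervals: 7–6.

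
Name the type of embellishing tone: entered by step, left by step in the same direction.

Approach: by step. Departure: by step, continuing in the same direction.
Stepwise on both sides with no change of direction means the note fills in the space between two different chord tones — a passing tone. (Had it turned back to its starting note it would be a neighbor tone instead.)

Passing tone.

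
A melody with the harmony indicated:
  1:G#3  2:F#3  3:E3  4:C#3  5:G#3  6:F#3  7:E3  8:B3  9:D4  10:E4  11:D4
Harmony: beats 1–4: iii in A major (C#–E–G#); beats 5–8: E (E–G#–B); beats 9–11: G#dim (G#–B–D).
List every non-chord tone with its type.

The harmony at that moment is C# minor triad (C#, E, G#); F#3 is not a chord tone.
It is approached by step down from G#3 and left by step down to E3.
Step in, step out in the same direction — a passing tone.
The harmony at that moment is E major triad (E, G#, B); F#3 is not a chord tone.
It is approached by step down from G#3 and left by step down to E3.
Step in, step out in the same direction — a passing tone.
The harmony at that moment is G# diminished triad (G#, B, D); E4 is not a chord tone.
It is approached by step up from D4 and left by step down to D4.
Step away and step back to the same note — a neighbor tone (upper neighbor).

F#3 (beat 2) — passing tone; F#3 (beat 6) — passing tone; E4 (beat 10) — neighbor tone.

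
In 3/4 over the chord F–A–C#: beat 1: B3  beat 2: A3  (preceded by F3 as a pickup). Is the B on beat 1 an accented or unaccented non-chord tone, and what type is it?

Accented appoggiatura.

The harmony at that moment is F augmented triad (F, A, C#); B3 is not a chord tone.
It is approached by leap up from F3 and left by step down to A3.
Leap in, step out — an appoggiatura.
It falls on the downbeat, so it is accented.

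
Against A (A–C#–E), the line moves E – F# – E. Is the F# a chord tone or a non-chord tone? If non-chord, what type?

Non-chord tone — a neighbor tone.

The harmony at that moment is A major triad (A, C#, E); F# is not a chord tone.
It is approached by step up from E and left by step down to E.
Step away and step back to the same note — a neighbor tone (upper neighbor).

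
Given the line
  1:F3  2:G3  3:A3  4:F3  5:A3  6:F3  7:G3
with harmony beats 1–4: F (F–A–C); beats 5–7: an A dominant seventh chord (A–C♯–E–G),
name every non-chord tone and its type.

The harmony at that moment is F major triad (F, A, C); G3 is not a chord tone.
It is approached by step up from F3 and left by step up to A3.
Step in, step out in the same direction — a passing tone.
The harmony at that moment is A dominant seventh chord (A, C♯, E, G); F3 is not a chord tone.
It is approached by leap down from A3 and left by step up to G3.
Leap in, step out — an appoggiatura.

G3 (beat 2) — passing tone; F3 (beat 6) — appoggiatura.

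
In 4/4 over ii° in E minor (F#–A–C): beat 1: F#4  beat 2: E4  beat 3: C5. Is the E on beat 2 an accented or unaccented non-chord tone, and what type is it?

The harmony at that moment is F# diminished triad (F#, A, C); E4 is not a chord tone.
It is approached by step down from F#4 and left by leap up to C5.
Step in, leap out — an escape tone.
It falls on a weak beat, so it is unaccented.

Unaccented escape tone.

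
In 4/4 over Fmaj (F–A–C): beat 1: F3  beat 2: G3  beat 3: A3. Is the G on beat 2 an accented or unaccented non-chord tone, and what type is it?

Unaccented passing tone.

The harmony at that moment is F major triad (F, A, C); G3 is not a chord tone.
It is approached by step up from F3 and left by step up to A3.
Step in, step out in the same direction — a passing tone.
It falls on a weak beat, so it is unaccented.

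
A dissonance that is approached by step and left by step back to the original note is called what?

Neighbor tone.

Approach: by step. Departure: by step in the opposite direction, back to the starting pitch.
Stepwise on both sides but reversing to return to the same chord tone — a neighbor tone. (Had it continued onward in the same direction it would be a passing tone instead.)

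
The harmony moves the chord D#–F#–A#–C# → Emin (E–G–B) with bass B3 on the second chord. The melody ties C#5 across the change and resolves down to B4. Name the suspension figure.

9–8 suspension.

At the second chord the bass is B3. The suspended C#5 lies a ninth above the bass; after resolving down by step to B4, the interval above the bass becomes an octave.
Suspension figures are named by those two intervals: 9–8.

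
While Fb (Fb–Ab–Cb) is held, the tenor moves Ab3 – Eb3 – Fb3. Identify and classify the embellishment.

Eb3 is an appoggiatura.

The harmony at that moment is Fb major triad (Fb, Ab, Cb); Eb3 is not a chord tone.
It is approached by leap down from Ab3 and left by step up to Fb3.
Leap in, step out — an appoggiatura.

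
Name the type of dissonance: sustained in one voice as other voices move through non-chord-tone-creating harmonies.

Pedal tone.

Approach: none. Departure: none — a single pitch is sustained while the chords change around it, passing through harmonies that do not contain it.
No melodic motion at all; the dissonance is created entirely by the moving harmonies against the stationary note — a pedal tone (pedal point).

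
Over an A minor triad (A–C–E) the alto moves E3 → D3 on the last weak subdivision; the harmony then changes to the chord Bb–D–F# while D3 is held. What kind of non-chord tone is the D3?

D3 is an anticipation.

The harmony at that moment is A minor triad (A, C, E); D3 is not a chord tone.
It is approached by step down from E3 and then sustained as the same pitch into the next harmony.
Arriving early and becoming a chord tone when the harmony changes — an anticipation.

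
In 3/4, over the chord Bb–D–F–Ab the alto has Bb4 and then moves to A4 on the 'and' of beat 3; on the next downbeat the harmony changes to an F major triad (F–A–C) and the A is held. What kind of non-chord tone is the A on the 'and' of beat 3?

Anticipation.

The harmony at that moment is Bb dominant seventh chord (Bb, D, F, Ab); A4 is not a chord tone.
It is approached by step down from Bb4 and then sustained as the same pitch into the next harmony.
Arriving early and becoming a chord tone when the harmony changes — an anticipation.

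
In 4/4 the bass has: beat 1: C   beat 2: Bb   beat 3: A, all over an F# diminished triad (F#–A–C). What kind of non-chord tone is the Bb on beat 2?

The harmony at that moment is F# diminished triad (F#, A, C); Bb is not a chord tone.
It is approached by step down from C and left by step down to A.
Step in, step out in the same direction — a passing tone.

Passing tone.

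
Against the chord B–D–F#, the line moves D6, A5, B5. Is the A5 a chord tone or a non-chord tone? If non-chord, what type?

Non-chord tone — an appoggiatura.

The harmony at that moment is B minor triad (B, D, F#); A5 is not a chord tone.
It is approached by leap down from D6 and left by step up to B5.
Leap in, step out — an appoggiatura.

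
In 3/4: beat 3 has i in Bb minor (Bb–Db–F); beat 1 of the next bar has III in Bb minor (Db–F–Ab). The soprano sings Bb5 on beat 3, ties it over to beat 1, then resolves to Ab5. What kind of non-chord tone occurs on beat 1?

The harmony at that moment is Db major triad (Db, F, Ab); Bb5 is not a chord tone.
It is held over (the same pitch as the preceding Bb5) and left by step down to Ab5.
Held over from the previous chord and resolving down by step — a suspension.

Suspension.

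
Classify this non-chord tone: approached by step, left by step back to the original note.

Neighbor tone.

Approach: by step. Departure: by step in the opposite direction, back to the starting pitch.
Stepwise on both sides but reversing to return to the same chord tone — a neighbor tone. (Had it continued onward in the same direction it would be a passing tone instead.)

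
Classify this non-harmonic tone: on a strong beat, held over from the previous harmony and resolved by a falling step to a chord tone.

Suspension.

Approach: by preparation — the pitch is first a chord tone, then held (tied or repeated) while the harmony changes under it. Departure: down by step. Metric position: strong.
A prepared dissonance that resolves downward by step — a suspension. (The same figure resolving upward would be a retardation.)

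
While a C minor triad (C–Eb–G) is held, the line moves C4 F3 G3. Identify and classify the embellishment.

F3 is an appoggiatura.

The harmony at that moment is C minor triad (C, Eb, G); F3 is not a chord tone.
It is approached by leap down from C4 and left by step up to G3.
Leap in, step out — an appoggiatura.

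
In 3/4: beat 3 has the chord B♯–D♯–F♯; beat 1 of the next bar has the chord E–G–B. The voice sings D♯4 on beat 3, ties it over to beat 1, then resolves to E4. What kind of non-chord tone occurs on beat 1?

Retardation.

The harmony at that moment is E minor triad (E, G, B); D♯4 is not a chord tone.
It is held over (the same pitch as the preceding D♯4) and left by step up to E4.
Held over from the previous chord and resolving up by step — a retardation.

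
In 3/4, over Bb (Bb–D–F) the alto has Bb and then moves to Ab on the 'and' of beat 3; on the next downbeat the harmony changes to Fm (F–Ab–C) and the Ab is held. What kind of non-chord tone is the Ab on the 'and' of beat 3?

Anticipation.

The harmony at that moment is Bb major triad (Bb, D, F); Ab is not a chord tone.
It is approached by step down from Bb and then sustained as the same pitch into the next harmony.
Arriving early and becoming a chord tone when the harmony changes — an anticipation.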